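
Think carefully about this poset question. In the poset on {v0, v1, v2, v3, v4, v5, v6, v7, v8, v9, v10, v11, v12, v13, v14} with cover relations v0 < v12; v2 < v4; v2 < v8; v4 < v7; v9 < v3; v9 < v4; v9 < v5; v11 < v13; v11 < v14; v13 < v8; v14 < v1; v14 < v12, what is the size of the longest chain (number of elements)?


A chain is a totally ordered subset; we count the number of elements in a maximum chain.
Compute, for each element x, the size of the longest chain ending at x:
  v0: 1
  v2: 1
  v6: 1
  v9: 1
  v10: 1
  v11: 1
  ...
A maximum chain: v11 < v14 < v1
Number of elements in the longest chain: 3


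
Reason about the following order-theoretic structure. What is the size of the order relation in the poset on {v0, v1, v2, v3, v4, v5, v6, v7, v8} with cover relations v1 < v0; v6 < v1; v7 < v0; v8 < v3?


The order relation is {(a,b) : a <= b}, reflexive so it includes (a,a).
Examples: (v0,v0), (v1,v0), (v1,v1), (v2,v2), (v3,v3), ...
Total ordered pairs: 14


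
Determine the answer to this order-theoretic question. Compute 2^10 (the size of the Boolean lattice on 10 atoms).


Power set = 2^n.
2^10 = 1024


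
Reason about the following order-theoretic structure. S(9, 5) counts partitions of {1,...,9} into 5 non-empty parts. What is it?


S(n,k) = k*S(n-1,k) + S(n-1,k-1).
S(8,5) = 1050, S(8,4) = 1701
S(9,5) = 5*1050 + 1701 = 5250 + 1701
S(9,5) = 6951


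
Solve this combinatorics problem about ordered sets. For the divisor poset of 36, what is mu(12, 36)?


In a divisor lattice, mu(a,b) = mu(b/a) where mu is the classical Mobius function.
b/a = 36/12 = 3
Prime factorization of 3: primes [3]
3 is squarefree with 1 prime factor(s), so mu(3) = (-1)^1 = -1


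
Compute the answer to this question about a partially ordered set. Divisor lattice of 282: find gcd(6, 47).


In a divisor lattice, meet = gcd (greatest common divisor).
By Euclidean algorithm or factoring: gcd(6,47) = 1


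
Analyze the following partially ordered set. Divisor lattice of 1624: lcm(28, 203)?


Join=lcm.
gcd(28,203)=7
lcm=812


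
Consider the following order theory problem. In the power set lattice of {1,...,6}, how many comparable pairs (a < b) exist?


A comparable pair {a,b} has a < b or b < a in the order.
Count unordered pairs where one element is strictly below the other.
Examples: {{},{1}}, {{},{2}}, {{},{3}}, {{},{4}}, ...
Total comparable pairs: 665


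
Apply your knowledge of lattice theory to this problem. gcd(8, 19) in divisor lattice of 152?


Meet=gcd.
gcd(8,19)=1


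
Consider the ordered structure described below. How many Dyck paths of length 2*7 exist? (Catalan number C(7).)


C(n) = C(2n, n) / (n+1).
C(14, 7) = 3432
C(7) = 3432 / 8 = 429


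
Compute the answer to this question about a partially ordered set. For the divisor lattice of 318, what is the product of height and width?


Height = length of longest chain minus 1; width = size of largest antichain.
A maximum chain: 1 | 53 | 159 | 318  (height 3).
A maximum antichain: {2, 3, 53}  (width 3).
Product = 3 * 3 = 9


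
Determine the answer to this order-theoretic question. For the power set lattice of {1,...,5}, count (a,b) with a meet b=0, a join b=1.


Complement pair (a,b): a meet b = bottom, a join b = top.
Here: A intersect B = {} and A union B = {1,...,5}.
Pairs found: ({},{1,2,3,4,5}), ({1},{2,3,4,5}), ({2},{1,3,4,5}), ({3},{1,2,4,5}), ... (28 more)
Total ordered pairs: 32


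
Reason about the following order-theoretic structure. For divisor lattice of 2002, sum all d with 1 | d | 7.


Interval [1,7] in divisors of 2002: [1, 7]
Sum = 8


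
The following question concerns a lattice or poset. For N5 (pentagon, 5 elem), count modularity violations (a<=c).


Modular law: if a <= c then a v (b ^ c) = (a v b) ^ c.
Check all triples (a,b,c) with a <= c among 5 elements.
  e.g. a=a, b=c, c=b: lhs=a != rhs=b
Total violating triples: 1


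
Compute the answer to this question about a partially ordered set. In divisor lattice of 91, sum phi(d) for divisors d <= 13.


Divisors of 91 up to 13: [1, 7, 13]
phi values: [1, 6, 12]
Sum = 19


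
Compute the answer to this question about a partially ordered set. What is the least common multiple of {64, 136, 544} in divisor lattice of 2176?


In a divisor lattice, join = lcm (least common multiple).
Compute lcm iteratively: start with first element, then lcm(current, next).
Elements: [64, 136, 544]
lcm(64,136) = 1088
lcm(1088,544) = 1088
Final lcm = 1088


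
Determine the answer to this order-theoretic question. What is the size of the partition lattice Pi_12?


B(n) = number of set partitions of an n-element set.
B(n) satisfies the recurrence: B(n+1) = sum_k C(n,k)*B(k).
B(12) = 4213597


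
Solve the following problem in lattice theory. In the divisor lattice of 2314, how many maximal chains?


A maximal chain goes from the minimum element to a maximal element via cover relations.
Counting all min-to-max paths in the cover graph.
Total maximal chains: 6


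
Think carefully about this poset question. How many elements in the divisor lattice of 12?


Divisors of 12: [1, 2, 3, 4, 6, 12]
Count: 6


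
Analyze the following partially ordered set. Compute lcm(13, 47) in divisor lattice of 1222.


In a divisor lattice, join = lcm (least common multiple).
gcd(13,47) = 1
lcm(13,47) = 13*47/gcd = 611/1 = 611


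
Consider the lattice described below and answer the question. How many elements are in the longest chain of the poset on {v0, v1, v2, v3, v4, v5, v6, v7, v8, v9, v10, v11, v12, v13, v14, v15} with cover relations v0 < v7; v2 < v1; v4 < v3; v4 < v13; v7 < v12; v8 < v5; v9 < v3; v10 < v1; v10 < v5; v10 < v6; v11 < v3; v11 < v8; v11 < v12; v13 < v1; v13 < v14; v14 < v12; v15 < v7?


A chain is a totally ordered subset; we count the number of elements in a maximum chain.
Compute, for each element x, the size of the longest chain ending at x:
  v0: 1
  v2: 1
  v4: 1
  v9: 1
  v10: 1
  v11: 1
  ...
A maximum chain: v4 < v13 < v14 < v12
Number of elements in the longest chain: 4


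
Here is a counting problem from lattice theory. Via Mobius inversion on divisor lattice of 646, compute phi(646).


phi(n) = n * prod_{p|n} (1 - 1/p).
Prime divisors of 646: [2, 17, 19]
phi(646) = 646 * (1 - 1/2) * (1 - 1/17) * (1 - 1/19)
phi(646) = 288


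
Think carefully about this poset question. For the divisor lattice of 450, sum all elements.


sigma(n) = sum of divisors.
Divisors of 450: [1, 2, 3, 5, 6, 9, 10, 15, 18, 25, 30, 45, 50, 75, 90, 150, 225, 450]
Sum = 1209


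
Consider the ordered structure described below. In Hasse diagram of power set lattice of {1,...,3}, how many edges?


A cover relation a -< b holds when a < b with no c strictly between.
Cover relations:
  {} -< {1}
  {} -< {2}
  {} -< {3}
  {1} -< {1,2}
  {1} -< {1,3}
  {2} -< {1,2}
  {2} -< {2,3}
  {3} -< {1,3}
  ...4 more
Total: 12


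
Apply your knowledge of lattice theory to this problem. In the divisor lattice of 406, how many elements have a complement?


An element a is complemented if some b has a meet b = bottom, a join b = top.
a is complemented iff gcd(a, n/a)=1, i.e. a is a unitary divisor of 406.
Complemented elements: 1, 2, 7, 14, 29, 58, ... (2 more)
Count: 8


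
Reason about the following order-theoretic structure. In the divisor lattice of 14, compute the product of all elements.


Divisors of 14: [1, 2, 7, 14]
Product = n^(d(n)/2) = 14^(4/2)
Product = 196


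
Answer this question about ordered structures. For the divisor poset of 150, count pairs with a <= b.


The order relation is {(a,b) : a <= b}, reflexive so it includes (a,a).
Examples: (1,1), (1,10), (1,15), (1,150), (1,2), ...
Total ordered pairs: 54


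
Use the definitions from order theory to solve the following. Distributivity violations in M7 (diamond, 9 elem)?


Distributive law: a ^ (b v c) = (a ^ b) v (a ^ c).
Check all 9^3 = 729 ordered triples (a,b,c).
  e.g. a=a1, b=a2, c=a3: lhs=a1 != rhs=0
  e.g. a=a1, b=a2, c=a4: lhs=a1 != rhs=0
Total violating triples: 210


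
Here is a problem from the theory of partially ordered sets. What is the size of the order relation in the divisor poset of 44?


The order relation is {(a,b) : a <= b}, reflexive so it includes (a,a).
Examples: (1,1), (1,11), (1,2), (1,22), (1,4), ...
Total ordered pairs: 18


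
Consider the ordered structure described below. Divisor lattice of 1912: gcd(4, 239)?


Meet=gcd.
gcd(4,239)=1


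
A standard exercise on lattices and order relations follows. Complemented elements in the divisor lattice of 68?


An element a is complemented if some b has a meet b = bottom, a join b = top.
a is complemented iff gcd(a, n/a)=1, i.e. a is a unitary divisor of 68.
Complemented elements: 1, 4, 17, 68
Count: 4


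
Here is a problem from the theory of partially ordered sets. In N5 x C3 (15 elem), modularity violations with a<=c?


Modular law: if a <= c then a v (b ^ c) = (a v b) ^ c.
Check all triples (a,b,c) with a <= c among 15 elements.
  e.g. a=(a,0), b=(c,0), c=(b,0): lhs=(a,0) != rhs=(b,0)
  e.g. a=(a,0), b=(c,1), c=(b,0): lhs=(a,0) != rhs=(b,0)
Total violating triples: 18


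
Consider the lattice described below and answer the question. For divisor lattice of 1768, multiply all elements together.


Divisors of 1768: [1, 2, 4, 8, 13, 17, 26, 34, 52, 68, 104, 136, 221, 442, 884, 1768]
Product = n^(d(n)/2) = 1768^(16/2)
Product = 95468057368868913808408576


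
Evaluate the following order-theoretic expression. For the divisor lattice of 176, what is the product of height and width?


Height = length of longest chain minus 1; width = size of largest antichain.
A maximum chain: 1 | 11 | 22 | 44 | 88 | 176  (height 5).
A maximum antichain: {2, 11}  (width 2).
Product = 5 * 2 = 10


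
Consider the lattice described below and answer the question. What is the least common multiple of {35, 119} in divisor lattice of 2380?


In a divisor lattice, join = lcm (least common multiple).
Compute lcm iteratively: start with first element, then lcm(current, next).
Elements: [35, 119]
lcm(35,119) = 595
Final lcm = 595


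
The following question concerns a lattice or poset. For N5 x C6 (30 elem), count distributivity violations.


Distributive law: a ^ (b v c) = (a ^ b) v (a ^ c).
Check all 30^3 = 27000 ordered triples (a,b,c).
  e.g. a=(b,0), b=(a,0), c=(c,0): lhs=(b,0) != rhs=(a,0)
  e.g. a=(b,0), b=(a,0), c=(c,1): lhs=(b,0) != rhs=(a,0)
Total violating triples: 432


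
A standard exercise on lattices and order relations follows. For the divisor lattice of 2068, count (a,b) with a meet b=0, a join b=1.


Complement pair (a,b): a meet b = bottom, a join b = top.
Here: gcd(a,b)=1 and lcm(a,b)=2068, i.e. a*b=2068 with a,b coprime.
Pairs found: (1,2068), (4,517), (11,188), (44,47), ... (4 more)
Total ordered pairs: 8


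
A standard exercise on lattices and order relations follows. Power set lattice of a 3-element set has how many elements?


Power set = 2^n.
2^3 = 8


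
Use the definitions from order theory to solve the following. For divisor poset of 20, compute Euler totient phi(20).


phi(n) = n * prod_{p|n} (1 - 1/p).
Prime divisors of 20: [2, 5]
phi(20) = 20 * (1 - 1/2) * (1 - 1/5)
phi(20) = 8


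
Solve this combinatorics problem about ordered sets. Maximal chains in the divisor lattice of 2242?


A maximal chain goes from the minimum element to a maximal element via cover relations.
Counting all min-to-max paths in the cover graph.
Total maximal chains: 6


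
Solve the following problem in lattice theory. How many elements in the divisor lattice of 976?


Divisors of 976: [1, 2, 4, 8, 16, 61, 122, 244, 488, 976]
Count: 10


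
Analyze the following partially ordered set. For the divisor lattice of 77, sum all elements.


sigma(n) = sum of divisors.
Divisors of 77: [1, 7, 11, 77]
Sum = 96


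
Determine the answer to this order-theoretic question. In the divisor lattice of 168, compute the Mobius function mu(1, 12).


In a divisor lattice, mu(a,b) = mu(b/a) where mu is the classical Mobius function.
b/a = 12/1 = 12
Prime factorization of 12: primes [2, 3]
12 is not squarefree, so mu(12) = 0


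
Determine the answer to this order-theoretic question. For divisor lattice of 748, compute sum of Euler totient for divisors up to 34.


Divisors of 748 up to 34: [1, 2, 4, 11, 17, 22, 34]
phi values: [1, 1, 2, 10, 16, 10, 16]
Sum = 56


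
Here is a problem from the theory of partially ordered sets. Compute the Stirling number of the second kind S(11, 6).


S(n,k) = k*S(n-1,k) + S(n-1,k-1).
S(10,6) = 22827, S(10,5) = 42525
S(11,6) = 6*22827 + 42525 = 136962 + 42525
S(11,6) = 179487


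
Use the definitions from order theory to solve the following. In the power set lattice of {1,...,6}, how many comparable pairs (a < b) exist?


A comparable pair {a,b} has a < b or b < a in the order.
Count unordered pairs where one element is strictly below the other.
Examples: {{},{1}}, {{},{2}}, {{},{3}}, {{},{4}}, ...
Total comparable pairs: 665


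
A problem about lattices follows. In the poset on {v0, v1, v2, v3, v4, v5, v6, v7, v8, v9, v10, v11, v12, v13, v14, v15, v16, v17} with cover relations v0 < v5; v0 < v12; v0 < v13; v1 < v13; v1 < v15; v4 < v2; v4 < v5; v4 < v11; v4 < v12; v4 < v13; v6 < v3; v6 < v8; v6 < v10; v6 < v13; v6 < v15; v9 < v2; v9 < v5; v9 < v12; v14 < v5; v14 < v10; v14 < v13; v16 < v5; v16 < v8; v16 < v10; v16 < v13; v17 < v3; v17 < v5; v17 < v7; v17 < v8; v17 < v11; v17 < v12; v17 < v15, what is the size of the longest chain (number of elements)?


A chain is a totally ordered subset; we count the number of elements in a maximum chain.
Compute, for each element x, the size of the longest chain ending at x:
  v0: 1
  v1: 1
  v4: 1
  v6: 1
  v9: 1
  v14: 1
  ...
A maximum chain: v4 < v2
Number of elements in the longest chain: 2


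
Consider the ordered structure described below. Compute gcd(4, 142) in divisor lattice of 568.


In a divisor lattice, meet = gcd (greatest common divisor).
By Euclidean algorithm or factoring: gcd(4,142) = 2


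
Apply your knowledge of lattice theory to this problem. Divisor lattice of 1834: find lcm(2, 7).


In a divisor lattice, join = lcm (least common multiple).
gcd(2,7) = 1
lcm(2,7) = 2*7/gcd = 14/1 = 14


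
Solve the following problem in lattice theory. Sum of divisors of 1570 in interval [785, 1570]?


Interval [785,1570] in divisors of 1570: [785, 1570]
Sum = 2355


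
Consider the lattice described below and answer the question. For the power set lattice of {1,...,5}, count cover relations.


A cover relation a -< b holds when a < b with no c strictly between.
Cover relations:
  {} -< {1}
  {} -< {2}
  {} -< {3}
  {} -< {4}
  {} -< {5}
  {1} -< {1,2}
  {1} -< {1,3}
  {1} -< {1,4}
  ...72 more
Total: 80


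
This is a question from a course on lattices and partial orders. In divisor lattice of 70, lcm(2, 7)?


Join=lcm.
gcd(2,7)=1
lcm=14


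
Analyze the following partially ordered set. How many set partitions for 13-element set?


B(n) = number of set partitions of an n-element set.
B(n) satisfies the recurrence: B(n+1) = sum_k C(n,k)*B(k).
B(13) = 27644437


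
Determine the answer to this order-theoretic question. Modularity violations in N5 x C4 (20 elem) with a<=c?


Modular law: if a <= c then a v (b ^ c) = (a v b) ^ c.
Check all triples (a,b,c) with a <= c among 20 elements.
  e.g. a=(a,0), b=(c,0), c=(b,0): lhs=(a,0) != rhs=(b,0)
  e.g. a=(a,0), b=(c,1), c=(b,0): lhs=(a,0) != rhs=(b,0)
Total violating triples: 40


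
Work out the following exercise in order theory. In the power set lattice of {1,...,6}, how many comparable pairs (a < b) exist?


A comparable pair {a,b} has a < b or b < a in the order.
Count unordered pairs where one element is strictly below the other.
Examples: {{},{1}}, {{},{2}}, {{},{3}}, {{},{4}}, ...
Total comparable pairs: 665


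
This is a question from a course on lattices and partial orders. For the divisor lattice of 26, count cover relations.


A cover relation a -< b holds when a < b with no c strictly between.
Cover relations:
  1 -< 2
  1 -< 13
  2 -< 26
  13 -< 26
Total: 4


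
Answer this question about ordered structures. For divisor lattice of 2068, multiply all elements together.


Divisors of 2068: [1, 2, 4, 11, 22, 44, 47, 94, 188, 517, 1034, 2068]
Product = n^(d(n)/2) = 2068^(12/2)
Product = 78217369548630298624


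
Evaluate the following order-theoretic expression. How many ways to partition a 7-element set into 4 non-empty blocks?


S(n,k) = k*S(n-1,k) + S(n-1,k-1).
S(6,4) = 65, S(6,3) = 90
S(7,4) = 4*65 + 90 = 260 + 90
S(7,4) = 350


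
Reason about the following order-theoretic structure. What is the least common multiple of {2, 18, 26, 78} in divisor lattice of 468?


In a divisor lattice, join = lcm (least common multiple).
Compute lcm iteratively: start with first element, then lcm(current, next).
Elements: [2, 18, 26, 78]
lcm(2,18) = 18
lcm(18,26) = 234
lcm(234,78) = 234
Final lcm = 234


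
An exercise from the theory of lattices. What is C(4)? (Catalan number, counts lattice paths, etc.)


C(n) = C(2n, n) / (n+1).
C(8, 4) = 70
C(4) = 70 / 5 = 14


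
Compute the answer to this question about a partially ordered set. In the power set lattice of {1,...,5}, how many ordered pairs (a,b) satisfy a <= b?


The order relation is {(a,b) : a <= b}, reflexive so it includes (a,a).
Examples: ({},{}), ({},{1,2}), ({},{1,2,3}), ({},{1,2,3,4}), ({},{1,2,3,4,5}), ...
Total ordered pairs: 243


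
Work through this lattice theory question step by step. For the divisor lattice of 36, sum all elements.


sigma(n) = sum of divisors.
Divisors of 36: [1, 2, 3, 4, 6, 9, 12, 18, 36]
Sum = 91


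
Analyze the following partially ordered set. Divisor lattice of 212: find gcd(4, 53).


In a divisor lattice, meet = gcd (greatest common divisor).
By Euclidean algorithm or factoring: gcd(4,53) = 1


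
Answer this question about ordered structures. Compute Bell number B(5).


B(n) = number of set partitions of an n-element set.
B(n) satisfies the recurrence: B(n+1) = sum_k C(n,k)*B(k).
B(5) = 52


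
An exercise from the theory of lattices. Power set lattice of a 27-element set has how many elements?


Power set = 2^n.
2^27 = 134217728


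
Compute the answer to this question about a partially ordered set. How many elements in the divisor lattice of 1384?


Divisors of 1384: [1, 2, 4, 8, 173, 346, 692, 1384]
Count: 8


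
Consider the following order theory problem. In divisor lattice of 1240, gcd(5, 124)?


Meet=gcd.
gcd(5,124)=1


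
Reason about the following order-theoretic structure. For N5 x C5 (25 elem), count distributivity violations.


Distributive law: a ^ (b v c) = (a ^ b) v (a ^ c).
Check all 25^3 = 15625 ordered triples (a,b,c).
  e.g. a=(b,0), b=(a,0), c=(c,0): lhs=(b,0) != rhs=(a,0)
  e.g. a=(b,0), b=(a,0), c=(c,1): lhs=(b,0) != rhs=(a,0)
Total violating triples: 250


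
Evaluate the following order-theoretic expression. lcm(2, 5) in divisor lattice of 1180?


Join=lcm.
gcd(2,5)=1
lcm=10


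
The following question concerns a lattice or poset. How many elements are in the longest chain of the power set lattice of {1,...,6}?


A chain is a totally ordered subset; we count the number of elements in a maximum chain.
Compute, for each element x, the size of the longest chain ending at x:
  {}: 1
  {1}: 2
  {2}: 2
  {3}: 2
  {4}: 2
  {5}: 2
  ...
A maximum chain: {} < {1} < {1,2} < {1,2,3} < {1,2,3,4} < {1,2,3,4,5} < {1,2,3,4,5,6}
Number of elements in the longest chain: 7


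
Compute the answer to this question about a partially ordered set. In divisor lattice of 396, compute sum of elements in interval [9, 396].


Interval [9,396] in divisors of 396: [9, 18, 36, 99, 198, 396]
Sum = 756


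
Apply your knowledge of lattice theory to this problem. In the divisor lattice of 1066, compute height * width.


Height = length of longest chain minus 1; width = size of largest antichain.
A maximum chain: 1 | 41 | 533 | 1066  (height 3).
A maximum antichain: {2, 13, 41}  (width 3).
Product = 3 * 3 = 9


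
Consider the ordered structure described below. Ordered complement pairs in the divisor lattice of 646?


Complement pair (a,b): a meet b = bottom, a join b = top.
Here: gcd(a,b)=1 and lcm(a,b)=646, i.e. a*b=646 with a,b coprime.
Pairs found: (1,646), (2,323), (17,38), (19,34), ... (4 more)
Total ordered pairs: 8


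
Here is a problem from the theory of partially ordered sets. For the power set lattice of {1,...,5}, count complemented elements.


An element a is complemented if some b has a meet b = bottom, a join b = top.
every subset A has complement S\A, so all elements are complemented.
Complemented elements: {}, {1}, {2}, {3}, {4}, {5}, ... (26 more)
Count: 32


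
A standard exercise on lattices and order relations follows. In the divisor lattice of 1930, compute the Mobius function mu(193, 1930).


In a divisor lattice, mu(a,b) = mu(b/a) where mu is the classical Mobius function.
b/a = 1930/193 = 10
Prime factorization of 10: primes [2, 5]
10 is squarefree with 2 prime factor(s), so mu(10) = (-1)^2 = 1


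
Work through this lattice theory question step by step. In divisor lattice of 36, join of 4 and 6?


In a divisor lattice, join = lcm (least common multiple).
gcd(4,6) = 2
lcm(4,6) = 4*6/gcd = 24/2 = 12


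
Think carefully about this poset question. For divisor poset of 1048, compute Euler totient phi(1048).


phi(n) = n * prod_{p|n} (1 - 1/p).
Prime divisors of 1048: [2, 131]
phi(1048) = 1048 * (1 - 1/2) * (1 - 1/131)
phi(1048) = 520


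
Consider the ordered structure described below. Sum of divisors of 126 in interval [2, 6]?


Interval [2,6] in divisors of 126: [2, 6]
Sum = 8


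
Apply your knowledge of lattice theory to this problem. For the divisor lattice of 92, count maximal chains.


A maximal chain goes from the minimum element to a maximal element via cover relations.
Counting all min-to-max paths in the cover graph.
Total maximal chains: 3


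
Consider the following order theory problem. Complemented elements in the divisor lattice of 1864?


An element a is complemented if some b has a meet b = bottom, a join b = top.
a is complemented iff gcd(a, n/a)=1, i.e. a is a unitary divisor of 1864.
Complemented elements: 1, 8, 233, 1864
Count: 4


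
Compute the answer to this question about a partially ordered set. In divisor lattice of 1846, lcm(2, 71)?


Join=lcm.
gcd(2,71)=1
lcm=142


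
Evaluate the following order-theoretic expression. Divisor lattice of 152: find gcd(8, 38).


In a divisor lattice, meet = gcd (greatest common divisor).
By Euclidean algorithm or factoring: gcd(8,38) = 2


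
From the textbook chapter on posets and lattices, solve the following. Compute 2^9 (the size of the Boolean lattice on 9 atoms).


Power set = 2^n.
2^9 = 512


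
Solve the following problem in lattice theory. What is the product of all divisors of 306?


Divisors of 306: [1, 2, 3, 6, 9, 17, 18, 34, 51, 102, 153, 306]
Product = n^(d(n)/2) = 306^(12/2)
Product = 820972403643456


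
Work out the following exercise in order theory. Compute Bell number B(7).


B(n) = number of set partitions of an n-element set.
B(n) satisfies the recurrence: B(n+1) = sum_k C(n,k)*B(k).
B(7) = 877


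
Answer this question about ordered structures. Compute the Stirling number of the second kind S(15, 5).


S(n,k) = k*S(n-1,k) + S(n-1,k-1).
S(14,5) = 40075035, S(14,4) = 10391745
S(15,5) = 5*40075035 + 10391745 = 200375175 + 10391745
S(15,5) = 210766920


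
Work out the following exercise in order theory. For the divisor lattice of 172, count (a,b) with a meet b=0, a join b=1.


Complement pair (a,b): a meet b = bottom, a join b = top.
Here: gcd(a,b)=1 and lcm(a,b)=172, i.e. a*b=172 with a,b coprime.
Pairs found: (1,172), (4,43), (43,4), (172,1)
Total ordered pairs: 4


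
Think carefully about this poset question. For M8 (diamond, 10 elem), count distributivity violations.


Distributive law: a ^ (b v c) = (a ^ b) v (a ^ c).
Check all 10^3 = 1000 ordered triples (a,b,c).
  e.g. a=a1, b=a2, c=a3: lhs=a1 != rhs=0
  e.g. a=a1, b=a2, c=a4: lhs=a1 != rhs=0
Total violating triples: 336


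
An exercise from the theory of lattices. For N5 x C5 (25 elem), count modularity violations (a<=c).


Modular law: if a <= c then a v (b ^ c) = (a v b) ^ c.
Check all triples (a,b,c) with a <= c among 25 elements.
  e.g. a=(a,0), b=(c,0), c=(b,0): lhs=(a,0) != rhs=(b,0)
  e.g. a=(a,0), b=(c,1), c=(b,0): lhs=(a,0) != rhs=(b,0)
Total violating triples: 75


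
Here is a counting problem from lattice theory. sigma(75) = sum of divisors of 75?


sigma(n) = sum of divisors.
Divisors of 75: [1, 3, 5, 15, 25, 75]
Sum = 124


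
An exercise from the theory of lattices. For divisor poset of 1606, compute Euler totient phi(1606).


phi(n) = n * prod_{p|n} (1 - 1/p).
Prime divisors of 1606: [2, 11, 73]
phi(1606) = 1606 * (1 - 1/2) * (1 - 1/11) * (1 - 1/73)
phi(1606) = 720


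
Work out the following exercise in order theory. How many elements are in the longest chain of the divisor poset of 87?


A chain is a totally ordered subset; we count the number of elements in a maximum chain.
Compute, for each element x, the size of the longest chain ending at x:
  1: 1
  3: 2
  29: 2
  87: 3
A maximum chain: 1 < 3 < 87
Number of elements in the longest chain: 3


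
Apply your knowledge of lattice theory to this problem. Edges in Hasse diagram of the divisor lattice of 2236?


A cover relation a -< b holds when a < b with no c strictly between.
Cover relations:
  1 -< 2
  1 -< 13
  1 -< 43
  2 -< 4
  2 -< 26
  2 -< 86
  4 -< 52
  4 -< 172
  ...12 more
Total: 20


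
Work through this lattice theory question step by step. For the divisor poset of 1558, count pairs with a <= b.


The order relation is {(a,b) : a <= b}, reflexive so it includes (a,a).
Examples: (1,1), (1,1558), (1,19), (1,2), (1,38), ...
Total ordered pairs: 27


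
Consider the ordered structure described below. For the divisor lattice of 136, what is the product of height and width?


Height = length of longest chain minus 1; width = size of largest antichain.
A maximum chain: 1 | 17 | 34 | 68 | 136  (height 4).
A maximum antichain: {2, 17}  (width 2).
Product = 4 * 2 = 8


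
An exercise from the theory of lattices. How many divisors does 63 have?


Divisors of 63: [1, 3, 7, 9, 21, 63]
Count: 6


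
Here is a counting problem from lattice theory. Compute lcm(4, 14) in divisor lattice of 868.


In a divisor lattice, join = lcm (least common multiple).
gcd(4,14) = 2
lcm(4,14) = 4*14/gcd = 56/2 = 28


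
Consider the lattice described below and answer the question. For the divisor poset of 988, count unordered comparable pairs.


A comparable pair {a,b} has a < b or b < a in the order.
Count unordered pairs where one element is strictly below the other.
Examples: {1,2}, {1,4}, {1,13}, {1,19}, ...
Total comparable pairs: 42


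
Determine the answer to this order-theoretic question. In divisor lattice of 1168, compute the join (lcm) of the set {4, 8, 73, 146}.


In a divisor lattice, join = lcm (least common multiple).
Compute lcm iteratively: start with first element, then lcm(current, next).
Elements: [4, 8, 73, 146]
lcm(4,8) = 8
lcm(8,73) = 584
lcm(584,146) = 584
Final lcm = 584


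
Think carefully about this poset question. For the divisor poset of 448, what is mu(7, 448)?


In a divisor lattice, mu(a,b) = mu(b/a) where mu is the classical Mobius function.
b/a = 448/7 = 64
Prime factorization of 64: primes [2]
64 is not squarefree, so mu(64) = 0


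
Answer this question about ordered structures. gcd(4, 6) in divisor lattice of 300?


Meet=gcd.
gcd(4,6)=2


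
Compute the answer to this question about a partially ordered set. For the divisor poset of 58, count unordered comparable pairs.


A comparable pair {a,b} has a < b or b < a in the order.
Count unordered pairs where one element is strictly below the other.
Examples: {1,2}, {1,29}, {1,58}, {2,58}, ...
Total comparable pairs: 5


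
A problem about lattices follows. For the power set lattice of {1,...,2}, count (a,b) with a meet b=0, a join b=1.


Complement pair (a,b): a meet b = bottom, a join b = top.
Here: A intersect B = {} and A union B = {1,...,2}.
Pairs found: ({},{1,2}), ({1},{2}), ({2},{1}), ({1,2},{})
Total ordered pairs: 4


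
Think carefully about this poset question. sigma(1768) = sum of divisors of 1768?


sigma(n) = sum of divisors.
Divisors of 1768: [1, 2, 4, 8, 13, 17, 26, 34, 52, 68, 104, 136, 221, 442, 884, 1768]
Sum = 3780


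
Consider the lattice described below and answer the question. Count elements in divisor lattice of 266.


Divisors of 266: [1, 2, 7, 14, 19, 38, 133, 266]
Count: 8


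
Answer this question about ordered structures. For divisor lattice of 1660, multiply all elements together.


Divisors of 1660: [1, 2, 4, 5, 10, 20, 83, 166, 332, 415, 830, 1660]
Product = n^(d(n)/2) = 1660^(12/2)
Product = 20924183895616000000


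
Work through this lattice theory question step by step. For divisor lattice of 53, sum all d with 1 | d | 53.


Interval [1,53] in divisors of 53: [1, 53]
Sum = 54


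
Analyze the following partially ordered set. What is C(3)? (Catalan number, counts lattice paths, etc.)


C(n) = C(2n, n) / (n+1).
C(6, 3) = 20
C(3) = 20 / 4 = 5


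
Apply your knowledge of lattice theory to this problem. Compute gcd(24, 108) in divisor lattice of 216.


In a divisor lattice, meet = gcd (greatest common divisor).
By Euclidean algorithm or factoring: gcd(24,108) = 12


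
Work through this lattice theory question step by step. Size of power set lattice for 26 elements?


Power set = 2^n.
2^26 = 67108864


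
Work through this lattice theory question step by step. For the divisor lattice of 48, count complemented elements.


An element a is complemented if some b has a meet b = bottom, a join b = top.
a is complemented iff gcd(a, n/a)=1, i.e. a is a unitary divisor of 48.
Complemented elements: 1, 3, 16, 48
Count: 4


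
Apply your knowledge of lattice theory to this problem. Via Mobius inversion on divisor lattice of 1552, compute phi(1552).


phi(n) = n * prod_{p|n} (1 - 1/p).
Prime divisors of 1552: [2, 97]
phi(1552) = 1552 * (1 - 1/2) * (1 - 1/97)
phi(1552) = 768


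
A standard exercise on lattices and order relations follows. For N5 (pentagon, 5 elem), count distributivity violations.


Distributive law: a ^ (b v c) = (a ^ b) v (a ^ c).
Check all 5^3 = 125 ordered triples (a,b,c).
  e.g. a=b, b=a, c=c: lhs=b != rhs=a
  e.g. a=b, b=c, c=a: lhs=b != rhs=a
Total violating triples: 2


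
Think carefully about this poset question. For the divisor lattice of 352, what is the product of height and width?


Height = length of longest chain minus 1; width = size of largest antichain.
A maximum chain: 1 | 11 | 22 | 44 | 88 | 176 | 352  (height 6).
A maximum antichain: {2, 11}  (width 2).
Product = 6 * 2 = 12


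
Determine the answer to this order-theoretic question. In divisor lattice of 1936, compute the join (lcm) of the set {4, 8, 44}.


In a divisor lattice, join = lcm (least common multiple).
Compute lcm iteratively: start with first element, then lcm(current, next).
Elements: [4, 8, 44]
lcm(4,8) = 8
lcm(8,44) = 88
Final lcm = 88


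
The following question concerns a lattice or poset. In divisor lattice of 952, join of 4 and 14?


In a divisor lattice, join = lcm (least common multiple).
gcd(4,14) = 2
lcm(4,14) = 4*14/gcd = 56/2 = 28


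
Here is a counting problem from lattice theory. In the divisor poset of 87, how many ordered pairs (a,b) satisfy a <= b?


The order relation is {(a,b) : a <= b}, reflexive so it includes (a,a).
Examples: (1,1), (1,29), (1,3), (1,87), (29,29), ...
Total ordered pairs: 9


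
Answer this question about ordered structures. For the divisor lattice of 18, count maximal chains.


A maximal chain goes from the minimum element to a maximal element via cover relations.
Counting all min-to-max paths in the cover graph.
Total maximal chains: 3


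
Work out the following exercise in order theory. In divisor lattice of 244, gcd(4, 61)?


Meet=gcd.
gcd(4,61)=1


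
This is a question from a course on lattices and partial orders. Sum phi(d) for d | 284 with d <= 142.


Divisors of 284 up to 142: [1, 2, 4, 71, 142]
phi values: [1, 1, 2, 70, 70]
Sum = 144


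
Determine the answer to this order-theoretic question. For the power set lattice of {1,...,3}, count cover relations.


A cover relation a -< b holds when a < b with no c strictly between.
Cover relations:
  {} -< {1}
  {} -< {2}
  {} -< {3}
  {1} -< {1,2}
  {1} -< {1,3}
  {2} -< {1,2}
  {2} -< {2,3}
  {3} -< {1,3}
  ...4 more
Total: 12


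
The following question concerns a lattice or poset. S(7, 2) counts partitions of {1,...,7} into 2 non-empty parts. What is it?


S(n,k) = k*S(n-1,k) + S(n-1,k-1).
S(6,2) = 31, S(6,1) = 1
S(7,2) = 2*31 + 1 = 62 + 1
S(7,2) = 63


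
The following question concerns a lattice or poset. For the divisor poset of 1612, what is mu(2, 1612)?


In a divisor lattice, mu(a,b) = mu(b/a) where mu is the classical Mobius function.
b/a = 1612/2 = 806
Prime factorization of 806: primes [2, 13, 31]
806 is squarefree with 3 prime factor(s), so mu(806) = (-1)^3 = -1


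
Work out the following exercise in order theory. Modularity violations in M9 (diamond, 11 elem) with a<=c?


Modular law: if a <= c then a v (b ^ c) = (a v b) ^ c.
Check all triples (a,b,c) with a <= c among 11 elements.
This lattice is modular (diamonds M_m and their chain-products are modular).
Total violating triples: 0


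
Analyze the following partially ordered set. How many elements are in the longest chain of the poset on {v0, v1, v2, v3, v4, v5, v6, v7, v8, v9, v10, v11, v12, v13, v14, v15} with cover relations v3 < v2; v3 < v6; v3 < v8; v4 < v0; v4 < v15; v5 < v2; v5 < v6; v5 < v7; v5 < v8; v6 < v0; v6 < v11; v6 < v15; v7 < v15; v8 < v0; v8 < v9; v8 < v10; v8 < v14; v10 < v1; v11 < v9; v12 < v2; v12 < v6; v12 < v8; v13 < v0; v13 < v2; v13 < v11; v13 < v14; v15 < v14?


A chain is a totally ordered subset; we count the number of elements in a maximum chain.
Compute, for each element x, the size of the longest chain ending at x:
  v3: 1
  v4: 1
  v5: 1
  v12: 1
  v13: 1
  v7: 2
  ...
A maximum chain: v3 < v8 < v10 < v1
Number of elements in the longest chain: 4


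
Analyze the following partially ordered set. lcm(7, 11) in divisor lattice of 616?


Join=lcm.
gcd(7,11)=1
lcm=77


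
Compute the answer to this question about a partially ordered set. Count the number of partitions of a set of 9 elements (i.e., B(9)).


B(n) = number of set partitions of an n-element set.
B(n) satisfies the recurrence: B(n+1) = sum_k C(n,k)*B(k).
B(9) = 21147


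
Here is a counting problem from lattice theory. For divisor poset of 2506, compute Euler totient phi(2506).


phi(n) = n * prod_{p|n} (1 - 1/p).
Prime divisors of 2506: [2, 7, 179]
phi(2506) = 2506 * (1 - 1/2) * (1 - 1/7) * (1 - 1/179)
phi(2506) = 1068


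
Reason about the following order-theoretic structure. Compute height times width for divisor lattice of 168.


Height = length of longest chain minus 1; width = size of largest antichain.
A maximum chain: 1 | 7 | 21 | 42 | 84 | 168  (height 5).
A maximum antichain: {4, 6, 14, 21}  (width 4).
Product = 5 * 4 = 20


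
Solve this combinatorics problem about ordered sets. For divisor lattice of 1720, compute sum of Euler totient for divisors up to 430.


Divisors of 1720 up to 430: [1, 2, 4, 5, 8, 10, 20, 40, 43, 86, 172, 215, 344, 430]
phi values: [1, 1, 2, 4, 4, 4, 8, 16, 42, 42, 84, 168, 168, 168]
Sum = 712


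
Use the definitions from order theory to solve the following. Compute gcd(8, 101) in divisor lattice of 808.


In a divisor lattice, meet = gcd (greatest common divisor).
By Euclidean algorithm or factoring: gcd(8,101) = 1


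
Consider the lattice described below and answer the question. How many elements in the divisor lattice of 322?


Divisors of 322: [1, 2, 7, 14, 23, 46, 161, 322]
Count: 8


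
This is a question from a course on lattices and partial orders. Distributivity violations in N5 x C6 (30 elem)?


Distributive law: a ^ (b v c) = (a ^ b) v (a ^ c).
Check all 30^3 = 27000 ordered triples (a,b,c).
  e.g. a=(b,0), b=(a,0), c=(c,0): lhs=(b,0) != rhs=(a,0)
  e.g. a=(b,0), b=(a,0), c=(c,1): lhs=(b,0) != rhs=(a,0)
Total violating triples: 432


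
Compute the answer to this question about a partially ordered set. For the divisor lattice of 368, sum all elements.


sigma(n) = sum of divisors.
Divisors of 368: [1, 2, 4, 8, 16, 23, 46, 92, 184, 368]
Sum = 744


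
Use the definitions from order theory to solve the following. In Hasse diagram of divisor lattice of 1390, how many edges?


A cover relation a -< b holds when a < b with no c strictly between.
Cover relations:
  1 -< 2
  1 -< 5
  1 -< 139
  2 -< 10
  2 -< 278
  5 -< 10
  5 -< 695
  10 -< 1390
  ...4 more
Total: 12


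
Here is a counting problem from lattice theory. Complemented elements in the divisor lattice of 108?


An element a is complemented if some b has a meet b = bottom, a join b = top.
a is complemented iff gcd(a, n/a)=1, i.e. a is a unitary divisor of 108.
Complemented elements: 1, 4, 27, 108
Count: 4


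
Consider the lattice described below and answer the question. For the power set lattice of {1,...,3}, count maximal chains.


A maximal chain goes from the minimum element to a maximal element via cover relations.
Counting all min-to-max paths in the cover graph.
Total maximal chains: 6


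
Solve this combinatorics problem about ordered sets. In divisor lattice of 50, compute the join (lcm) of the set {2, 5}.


In a divisor lattice, join = lcm (least common multiple).
Compute lcm iteratively: start with first element, then lcm(current, next).
Elements: [2, 5]
lcm(2,5) = 10
Final lcm = 10


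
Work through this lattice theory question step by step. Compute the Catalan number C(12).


C(n) = C(2n, n) / (n+1).
C(24, 12) = 2704156
C(12) = 2704156 / 13 = 208012


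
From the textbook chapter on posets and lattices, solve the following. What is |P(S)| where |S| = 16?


Power set = 2^n.
2^16 = 65536


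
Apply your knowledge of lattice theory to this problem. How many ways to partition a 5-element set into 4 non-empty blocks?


S(n,k) = k*S(n-1,k) + S(n-1,k-1).
S(4,4) = 1, S(4,3) = 6
S(5,4) = 4*1 + 6 = 4 + 6
S(5,4) = 10


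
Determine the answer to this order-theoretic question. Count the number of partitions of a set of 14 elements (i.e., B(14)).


B(n) = number of set partitions of an n-element set.
B(n) satisfies the recurrence: B(n+1) = sum_k C(n,k)*B(k).
B(14) = 190899322


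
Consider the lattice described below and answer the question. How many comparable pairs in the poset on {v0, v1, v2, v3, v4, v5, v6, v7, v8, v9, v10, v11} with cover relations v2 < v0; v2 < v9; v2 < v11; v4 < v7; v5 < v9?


A comparable pair {a,b} has a < b or b < a in the order.
Count unordered pairs where one element is strictly below the other.
Examples: {v0,v2}, {v2,v9}, {v2,v11}, {v4,v7}, ...
Total comparable pairs: 5


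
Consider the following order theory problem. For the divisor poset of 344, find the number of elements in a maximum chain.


A chain is a totally ordered subset; we count the number of elements in a maximum chain.
Compute, for each element x, the size of the longest chain ending at x:
  1: 1
  2: 2
  43: 2
  4: 3
  8: 4
  86: 3
  ...
A maximum chain: 1 < 2 < 4 < 8 < 344
Number of elements in the longest chain: 5
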